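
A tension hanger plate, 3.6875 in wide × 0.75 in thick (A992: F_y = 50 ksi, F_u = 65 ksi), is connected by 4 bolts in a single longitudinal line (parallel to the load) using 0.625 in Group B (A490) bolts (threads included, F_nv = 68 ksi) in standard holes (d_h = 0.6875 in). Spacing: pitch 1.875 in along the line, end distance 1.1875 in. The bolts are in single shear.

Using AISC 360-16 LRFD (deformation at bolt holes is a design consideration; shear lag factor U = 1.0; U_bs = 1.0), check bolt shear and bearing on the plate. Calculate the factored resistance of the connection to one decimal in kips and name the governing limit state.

62.6 kips (bolt shear governs)

Bolt shear: A_b = π(0.625)²/4 = 0.3068 in². φR_n = 0.75 × 68 × 0.3068 × 4 × 1 = 62.6 kips.
Bearing (0.75 in plate, F_u = 65 ksi): end bolts L_c = 1.1875 − 0.6875/2 = 0.84375, R_n = min(1.2×0.84375×0.75×65, 2.4×0.625×0.75×65) = 49.359 kips/bolt; interior L_c = 1.875 − 0.6875 = 1.1875, R_n = 69.469 kips/bolt. φR_n = 0.75 × (1×49.359 + 3×69.469) = 193.3 kips.
Governing: min(62.6, 193.3) = 62.6 kips → bolt shear.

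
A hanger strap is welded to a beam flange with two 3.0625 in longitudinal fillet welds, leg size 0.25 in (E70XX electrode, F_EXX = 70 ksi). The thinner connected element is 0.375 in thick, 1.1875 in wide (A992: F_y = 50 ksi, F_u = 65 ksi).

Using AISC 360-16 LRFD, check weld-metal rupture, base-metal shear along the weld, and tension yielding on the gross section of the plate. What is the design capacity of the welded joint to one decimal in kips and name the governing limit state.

Weld metal: throat = 0.707×0.25 = 0.17675 in, L = 2×3.0625 = 6.125 in. φR_n = 0.75 × 0.6 × 70 × 0.17675 × 6.125 = 34.1 kips.
Base metal shear (0.375 in plate): yield φR_n = 1.0×0.6×50×0.375×6.125 = 68.9 kips; rupture φR_n = 0.75×0.6×65×0.375×6.125 = 67.2 kips; take 67.2 kips (rupture).
Tension yield (gross): A_g = 1.1875×0.375 = 0.44531 in². φR_n = 0.90 × 50 × 0.44531 = 20.0 kips.
Governing: min(34.1, 67.2, 20.0) = 20.0 kips → gross-section yield.

20.0 kips (gross-section yield governs)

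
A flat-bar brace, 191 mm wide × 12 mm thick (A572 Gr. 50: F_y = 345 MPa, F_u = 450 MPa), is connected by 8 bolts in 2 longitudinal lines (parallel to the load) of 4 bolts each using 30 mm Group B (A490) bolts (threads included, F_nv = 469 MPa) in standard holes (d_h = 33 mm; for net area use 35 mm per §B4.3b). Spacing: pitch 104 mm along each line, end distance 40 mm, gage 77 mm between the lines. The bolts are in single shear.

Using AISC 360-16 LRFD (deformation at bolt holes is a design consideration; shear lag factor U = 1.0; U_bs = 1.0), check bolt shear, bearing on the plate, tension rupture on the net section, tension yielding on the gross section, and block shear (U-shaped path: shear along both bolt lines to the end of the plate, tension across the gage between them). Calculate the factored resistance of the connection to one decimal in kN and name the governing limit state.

490.1 kN (net-section rupture governs)

Bolt shear: A_b = π(30)²/4 = 706.86 mm². φR_n = 0.75 × 469 × 706.86 × 8 × 1 = 1989.1 kN.
Bearing (12 mm plate, F_u = 450 MPa): end bolts L_c = 40 − 33/2 = 23.5, R_n = min(1.2×23.5×12×450, 2.4×30×12×450) = 152.28 kN/bolt; interior L_c = 104 − 33 = 71, R_n = 388.8 kN/bolt. φR_n = 0.75 × (2×152.28 + 6×388.8) = 1978.0 kN.
Tension rupture (net): A_n = (191 − 2×35)×12 = 1452 mm² (U = 1.0, A_e = A_n). φR_n = 0.75 × 450 × 1452 = 490.1 kN.
Tension yield (gross): A_g = 191×12 = 2292 mm². φR_n = 0.90 × 345 × 2292 = 711.7 kN.
Block shear: shear path 2×[40+3×104] = 2×352 mm, A_gv = 8448, A_nv = 2×(352 − 3.5×35)×12 = 5508 mm²; tension across gage: (77 − 1×35)×12 = 504 mm². R_n = min(0.6×450×5508, 0.6×345×8448) + 1.0×450×504 = min(1487.2, 1748.7) + 226.8 = 1714 kN. φR_n = 0.75 × 1714 = 1285.5 kN.
Governing: min(1989.1, 1978.0, 490.1, 711.7, 1285.5) = 490.1 kN → net-section rupture.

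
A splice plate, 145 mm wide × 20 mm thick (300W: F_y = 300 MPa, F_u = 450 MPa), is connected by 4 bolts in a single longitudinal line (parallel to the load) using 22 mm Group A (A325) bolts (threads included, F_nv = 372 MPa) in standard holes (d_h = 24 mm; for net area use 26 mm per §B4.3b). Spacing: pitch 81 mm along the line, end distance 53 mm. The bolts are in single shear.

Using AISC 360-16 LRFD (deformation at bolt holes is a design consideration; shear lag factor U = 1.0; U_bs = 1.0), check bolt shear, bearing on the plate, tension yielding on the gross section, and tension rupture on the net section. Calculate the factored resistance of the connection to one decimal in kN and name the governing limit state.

424.2 kN (bolt shear governs)

Bolt shear: A_b = π(22)²/4 = 380.13 mm². φR_n = 0.75 × 372 × 380.13 × 4 × 1 = 424.2 kN.
Bearing (20 mm plate, F_u = 450 MPa): end bolts L_c = 53 − 24/2 = 41, R_n = min(1.2×41×20×450, 2.4×22×20×450) = 442.8 kN/bolt; interior L_c = 81 − 24 = 57, R_n = 475.2 kN/bolt. φR_n = 0.75 × (1×442.8 + 3×475.2) = 1401.3 kN.
Tension yield (gross): A_g = 145×20 = 2900 mm². φR_n = 0.90 × 300 × 2900 = 783.0 kN.
Tension rupture (net): A_n = (145 − 1×26)×20 = 2380 mm² (U = 1.0, A_e = A_n). φR_n = 0.75 × 450 × 2380 = 803.3 kN.
Governing: min(424.2, 1401.3, 783.0, 803.3) = 424.2 kN → bolt shear.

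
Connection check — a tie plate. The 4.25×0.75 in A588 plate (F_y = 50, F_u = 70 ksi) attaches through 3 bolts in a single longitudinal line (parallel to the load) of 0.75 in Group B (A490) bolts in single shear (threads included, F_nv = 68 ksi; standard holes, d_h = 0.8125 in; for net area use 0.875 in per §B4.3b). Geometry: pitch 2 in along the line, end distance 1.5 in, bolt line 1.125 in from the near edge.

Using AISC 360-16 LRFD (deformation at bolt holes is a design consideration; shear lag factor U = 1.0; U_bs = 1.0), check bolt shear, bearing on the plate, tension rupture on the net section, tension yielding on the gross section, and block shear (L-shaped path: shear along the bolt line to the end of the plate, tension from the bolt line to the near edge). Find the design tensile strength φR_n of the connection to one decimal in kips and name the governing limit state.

67.6 kips (bolt shear governs)

Bolt shear: A_b = π(0.75)²/4 = 0.44179 in². φR_n = 0.75 × 68 × 0.44179 × 3 × 1 = 67.6 kips.
Bearing (0.75 in plate, F_u = 70 ksi): end bolts L_c = 1.5 − 0.8125/2 = 1.09375, R_n = min(1.2×1.09375×0.75×70, 2.4×0.75×0.75×70) = 68.906 kips/bolt; interior L_c = 2 − 0.8125 = 1.1875, R_n = 74.813 kips/bolt. φR_n = 0.75 × (1×68.906 + 2×74.813) = 163.9 kips.
Tension rupture (net): A_n = (4.25 − 1×0.875)×0.75 = 2.5313 in² (U = 1.0, A_e = A_n). φR_n = 0.75 × 70 × 2.5313 = 132.9 kips.
Tension yield (gross): A_g = 4.25×0.75 = 3.1875 in². φR_n = 0.90 × 50 × 3.1875 = 143.4 kips.
Block shear: shear path 1×[1.5+2×2] = 1×5.5 in, A_gv = 4.125, A_nv = 1×(5.5 − 2.5×0.875)×0.75 = 2.4844 in²; tension to near edge: (1.125 − 0.5×0.875)×0.75 = 0.51563 in². R_n = min(0.6×70×2.4844, 0.6×50×4.125) + 1.0×70×0.51563 = min(104.34, 123.75) + 36.094 = 140.43 kips. φR_n = 0.75 × 140.43 = 105.3 kips.
Governing: min(67.6, 163.9, 132.9, 143.4, 105.3) = 67.6 kips → bolt shear.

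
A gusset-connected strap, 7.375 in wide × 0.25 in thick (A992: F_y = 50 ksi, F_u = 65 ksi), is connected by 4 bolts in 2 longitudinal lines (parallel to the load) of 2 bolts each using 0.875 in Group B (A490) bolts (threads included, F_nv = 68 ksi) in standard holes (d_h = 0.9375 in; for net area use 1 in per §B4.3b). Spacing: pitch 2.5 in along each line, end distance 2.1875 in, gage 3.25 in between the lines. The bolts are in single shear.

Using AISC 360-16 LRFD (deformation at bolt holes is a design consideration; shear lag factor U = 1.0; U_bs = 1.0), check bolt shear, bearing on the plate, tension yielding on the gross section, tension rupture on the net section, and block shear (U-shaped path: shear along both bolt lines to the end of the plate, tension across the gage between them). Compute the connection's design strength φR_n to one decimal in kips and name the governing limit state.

Bolt shear: A_b = π(0.875)²/4 = 0.60132 in². φR_n = 0.75 × 68 × 0.60132 × 4 × 1 = 122.7 kips.
Bearing (0.25 in plate, F_u = 65 ksi): end bolts L_c = 2.1875 − 0.9375/2 = 1.71875, R_n = min(1.2×1.71875×0.25×65, 2.4×0.875×0.25×65) = 33.516 kips/bolt; interior L_c = 2.5 − 0.9375 = 1.5625, R_n = 30.469 kips/bolt. φR_n = 0.75 × (2×33.516 + 2×30.469) = 96.0 kips.
Tension yield (gross): A_g = 7.375×0.25 = 1.8438 in². φR_n = 0.90 × 50 × 1.8438 = 83.0 kips.
Tension rupture (net): A_n = (7.375 − 2×1)×0.25 = 1.3438 in² (U = 1.0, A_e = A_n). φR_n = 0.75 × 65 × 1.3438 = 65.5 kips.
Block shear: shear path 2×[2.1875+1×2.5] = 2×4.6875 in, A_gv = 2.3438, A_nv = 2×(4.6875 − 1.5×1)×0.25 = 1.5938 in²; tension across gage: (3.25 − 1×1)×0.25 = 0.5625 in². R_n = min(0.6×65×1.5938, 0.6×50×2.3438) + 1.0×65×0.5625 = min(62.158, 70.314) + 36.563 = 98.721 kips. φR_n = 0.75 × 98.721 = 74.0 kips.
Governing: min(122.7, 96.0, 83.0, 65.5, 74.0) = 65.5 kips → net-section rupture.

65.5 kips (net-section rupture governs)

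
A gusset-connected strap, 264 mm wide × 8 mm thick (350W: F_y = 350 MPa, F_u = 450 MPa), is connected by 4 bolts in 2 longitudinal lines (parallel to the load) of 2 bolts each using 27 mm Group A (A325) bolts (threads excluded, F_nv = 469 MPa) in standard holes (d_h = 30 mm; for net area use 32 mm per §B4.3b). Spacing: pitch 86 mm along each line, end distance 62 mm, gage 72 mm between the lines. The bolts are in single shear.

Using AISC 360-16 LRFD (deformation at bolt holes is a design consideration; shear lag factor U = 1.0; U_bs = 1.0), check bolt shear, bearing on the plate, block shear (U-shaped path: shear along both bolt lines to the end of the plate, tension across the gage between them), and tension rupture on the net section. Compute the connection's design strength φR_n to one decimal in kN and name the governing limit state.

Bolt shear: A_b = π(27)²/4 = 572.56 mm². φR_n = 0.75 × 469 × 572.56 × 4 × 1 = 805.6 kN.
Bearing (8 mm plate, F_u = 450 MPa): end bolts L_c = 62 − 30/2 = 47, R_n = min(1.2×47×8×450, 2.4×27×8×450) = 203.04 kN/bolt; interior L_c = 86 − 30 = 56, R_n = 233.28 kN/bolt. φR_n = 0.75 × (2×203.04 + 2×233.28) = 654.5 kN.
Block shear: shear path 2×[62+1×86] = 2×148 mm, A_gv = 2368, A_nv = 2×(148 − 1.5×32)×8 = 1600 mm²; tension across gage: (72 − 1×32)×8 = 320 mm². R_n = min(0.6×450×1600, 0.6×350×2368) + 1.0×450×320 = min(432, 497.28) + 144 = 576 kN. φR_n = 0.75 × 576 = 432.0 kN.
Tension rupture (net): A_n = (264 − 2×32)×8 = 1600 mm² (U = 1.0, A_e = A_n). φR_n = 0.75 × 450 × 1600 = 540.0 kN.
Governing: min(805.6, 654.5, 432.0, 540.0) = 432.0 kN → block shear.

432.0 kN (block shear governs)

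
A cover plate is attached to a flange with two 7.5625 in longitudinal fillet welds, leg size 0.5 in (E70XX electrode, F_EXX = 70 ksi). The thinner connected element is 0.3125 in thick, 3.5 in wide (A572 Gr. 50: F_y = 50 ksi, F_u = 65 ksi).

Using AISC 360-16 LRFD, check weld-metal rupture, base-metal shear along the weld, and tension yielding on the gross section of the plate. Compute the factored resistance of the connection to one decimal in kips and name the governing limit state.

49.2 kips (gross-section yield governs)

Weld metal: throat = 0.707×0.5 = 0.3535 in, L = 2×7.5625 = 15.125 in. φR_n = 0.75 × 0.6 × 70 × 0.3535 × 15.125 = 168.4 kips.
Base metal shear (0.3125 in plate): yield φR_n = 1.0×0.6×50×0.3125×15.125 = 141.8 kips; rupture φR_n = 0.75×0.6×65×0.3125×15.125 = 138.3 kips; take 138.3 kips (rupture).
Tension yield (gross): A_g = 3.5×0.3125 = 1.0938 in². φR_n = 0.90 × 50 × 1.0938 = 49.2 kips.
Governing: min(168.4, 138.3, 49.2) = 49.2 kips → gross-section yield.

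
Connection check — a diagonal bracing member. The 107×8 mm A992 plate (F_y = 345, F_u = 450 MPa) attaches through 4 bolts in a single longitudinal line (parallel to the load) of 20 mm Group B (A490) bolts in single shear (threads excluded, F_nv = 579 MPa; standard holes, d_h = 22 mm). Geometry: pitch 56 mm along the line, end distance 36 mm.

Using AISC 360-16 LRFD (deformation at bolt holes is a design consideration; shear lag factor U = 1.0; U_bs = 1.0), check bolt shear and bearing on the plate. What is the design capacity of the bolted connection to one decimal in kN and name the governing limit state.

411.5 kN (bearing governs)

Bolt shear: A_b = π(20)²/4 = 314.16 mm². φR_n = 0.75 × 579 × 314.16 × 4 × 1 = 545.7 kN.
Bearing (8 mm plate, F_u = 450 MPa): end bolts L_c = 36 − 22/2 = 25, R_n = min(1.2×25×8×450, 2.4×20×8×450) = 108 kN/bolt; interior L_c = 56 − 22 = 34, R_n = 146.88 kN/bolt. φR_n = 0.75 × (1×108 + 3×146.88) = 411.5 kN.
Governing: min(545.7, 411.5) = 411.5 kN → bearing.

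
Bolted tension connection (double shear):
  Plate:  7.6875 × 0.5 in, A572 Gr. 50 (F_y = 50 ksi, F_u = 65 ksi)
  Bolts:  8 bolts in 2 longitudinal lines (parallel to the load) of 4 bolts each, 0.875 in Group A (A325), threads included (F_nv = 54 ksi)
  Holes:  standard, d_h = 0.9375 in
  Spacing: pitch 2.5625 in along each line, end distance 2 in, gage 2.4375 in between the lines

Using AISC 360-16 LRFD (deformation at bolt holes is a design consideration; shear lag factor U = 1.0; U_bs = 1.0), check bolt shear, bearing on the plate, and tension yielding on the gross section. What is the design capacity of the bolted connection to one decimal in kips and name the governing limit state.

173.0 kips (gross-section yield governs)

Bolt shear: A_b = π(0.875)²/4 = 0.60132 in². φR_n = 0.75 × 54 × 0.60132 × 8 × 2 = 389.7 kips.
Bearing (0.5 in plate, F_u = 65 ksi): end bolts L_c = 2 − 0.9375/2 = 1.53125, R_n = min(1.2×1.53125×0.5×65, 2.4×0.875×0.5×65) = 59.719 kips/bolt; interior L_c = 2.5625 − 0.9375 = 1.625, R_n = 63.375 kips/bolt. φR_n = 0.75 × (2×59.719 + 6×63.375) = 374.8 kips.
Tension yield (gross): A_g = 7.6875×0.5 = 3.8438 in². φR_n = 0.90 × 50 × 3.8438 = 173.0 kips.
Governing: min(389.7, 374.8, 173.0) = 173.0 kips → gross-section yield.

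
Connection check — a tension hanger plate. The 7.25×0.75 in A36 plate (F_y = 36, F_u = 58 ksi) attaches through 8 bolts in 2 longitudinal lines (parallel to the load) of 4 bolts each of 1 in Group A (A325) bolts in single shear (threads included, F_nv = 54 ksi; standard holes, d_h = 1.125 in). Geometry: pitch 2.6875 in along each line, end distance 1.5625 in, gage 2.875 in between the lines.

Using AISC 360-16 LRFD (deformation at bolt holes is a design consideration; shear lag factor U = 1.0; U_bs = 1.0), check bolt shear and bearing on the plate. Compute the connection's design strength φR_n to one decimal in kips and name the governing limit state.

Bolt shear: A_b = π(1)²/4 = 0.7854 in². φR_n = 0.75 × 54 × 0.7854 × 8 × 1 = 254.5 kips.
Bearing (0.75 in plate, F_u = 58 ksi): end bolts L_c = 1.5625 − 1.125/2 = 1, R_n = min(1.2×1×0.75×58, 2.4×1×0.75×58) = 52.2 kips/bolt; interior L_c = 2.6875 − 1.125 = 1.5625, R_n = 81.563 kips/bolt. φR_n = 0.75 × (2×52.2 + 6×81.563) = 445.3 kips.
Governing: min(254.5, 445.3) = 254.5 kips → bolt shear.

254.5 kips (bolt shear governs)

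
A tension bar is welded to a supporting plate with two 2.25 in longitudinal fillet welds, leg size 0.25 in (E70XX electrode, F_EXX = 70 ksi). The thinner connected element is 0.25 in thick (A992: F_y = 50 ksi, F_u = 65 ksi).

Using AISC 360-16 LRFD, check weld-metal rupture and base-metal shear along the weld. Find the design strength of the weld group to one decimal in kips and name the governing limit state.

25.1 kips (weld metal governs)

Weld metal: throat = 0.707×0.25 = 0.17675 in, L = 2×2.25 = 4.5 in. φR_n = 0.75 × 0.6 × 70 × 0.17675 × 4.5 = 25.1 kips.
Base metal shear (0.25 in plate): yield φR_n = 1.0×0.6×50×0.25×4.5 = 33.8 kips; rupture φR_n = 0.75×0.6×65×0.25×4.5 = 32.9 kips; take 32.9 kips (rupture).
Governing: min(25.1, 32.9) = 25.1 kips → weld metal.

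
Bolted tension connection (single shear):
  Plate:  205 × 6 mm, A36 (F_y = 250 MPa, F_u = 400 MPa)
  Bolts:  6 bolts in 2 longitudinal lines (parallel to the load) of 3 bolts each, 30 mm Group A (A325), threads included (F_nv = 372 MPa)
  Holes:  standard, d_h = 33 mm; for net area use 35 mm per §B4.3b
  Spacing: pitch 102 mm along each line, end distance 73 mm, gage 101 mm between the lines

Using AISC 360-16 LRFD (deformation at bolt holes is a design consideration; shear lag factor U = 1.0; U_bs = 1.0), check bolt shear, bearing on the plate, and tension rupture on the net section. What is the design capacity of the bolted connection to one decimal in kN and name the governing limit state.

243.0 kN (net-section rupture governs)

Bolt shear: A_b = π(30)²/4 = 706.86 mm². φR_n = 0.75 × 372 × 706.86 × 6 × 1 = 1183.3 kN.
Bearing (6 mm plate, F_u = 400 MPa): end bolts L_c = 73 − 33/2 = 56.5, R_n = min(1.2×56.5×6×400, 2.4×30×6×400) = 162.72 kN/bolt; interior L_c = 102 − 33 = 69, R_n = 172.8 kN/bolt. φR_n = 0.75 × (2×162.72 + 4×172.8) = 762.5 kN.
Tension rupture (net): A_n = (205 − 2×35)×6 = 810 mm² (U = 1.0, A_e = A_n). φR_n = 0.75 × 400 × 810 = 243.0 kN.
Governing: min(1183.3, 762.5, 243.0) = 243.0 kN → net-section rupture.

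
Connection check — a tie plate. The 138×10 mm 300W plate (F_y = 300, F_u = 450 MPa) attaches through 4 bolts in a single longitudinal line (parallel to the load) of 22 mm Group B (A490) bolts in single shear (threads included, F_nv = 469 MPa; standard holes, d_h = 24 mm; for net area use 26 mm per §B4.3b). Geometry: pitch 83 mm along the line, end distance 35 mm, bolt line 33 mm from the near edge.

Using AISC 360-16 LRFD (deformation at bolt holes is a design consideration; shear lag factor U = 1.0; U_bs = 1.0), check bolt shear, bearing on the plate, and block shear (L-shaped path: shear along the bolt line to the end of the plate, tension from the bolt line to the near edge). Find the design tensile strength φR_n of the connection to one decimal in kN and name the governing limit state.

450.9 kN (block shear governs)

Bolt shear: A_b = π(22)²/4 = 380.13 mm². φR_n = 0.75 × 469 × 380.13 × 4 × 1 = 534.8 kN.
Bearing (10 mm plate, F_u = 450 MPa): end bolts L_c = 35 − 24/2 = 23, R_n = min(1.2×23×10×450, 2.4×22×10×450) = 124.2 kN/bolt; interior L_c = 83 − 24 = 59, R_n = 237.6 kN/bolt. φR_n = 0.75 × (1×124.2 + 3×237.6) = 627.8 kN.
Block shear: shear path 1×[35+3×83] = 1×284 mm, A_gv = 2840, A_nv = 1×(284 − 3.5×26)×10 = 1930 mm²; tension to near edge: (33 − 0.5×26)×10 = 200 mm². R_n = min(0.6×450×1930, 0.6×300×2840) + 1.0×450×200 = min(521.1, 511.2) + 90 = 601.2 kN. φR_n = 0.75 × 601.2 = 450.9 kN.
Governing: min(534.8, 627.8, 450.9) = 450.9 kN → block shear.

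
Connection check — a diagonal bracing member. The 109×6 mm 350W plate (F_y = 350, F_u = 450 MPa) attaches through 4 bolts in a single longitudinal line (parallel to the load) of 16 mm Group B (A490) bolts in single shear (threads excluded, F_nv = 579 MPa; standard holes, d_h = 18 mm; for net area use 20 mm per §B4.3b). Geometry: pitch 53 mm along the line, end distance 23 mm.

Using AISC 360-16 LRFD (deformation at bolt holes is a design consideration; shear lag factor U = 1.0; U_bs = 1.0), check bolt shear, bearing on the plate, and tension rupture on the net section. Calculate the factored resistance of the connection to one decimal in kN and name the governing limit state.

Bolt shear: A_b = π(16)²/4 = 201.06 mm². φR_n = 0.75 × 579 × 201.06 × 4 × 1 = 349.2 kN.
Bearing (6 mm plate, F_u = 450 MPa): end bolts L_c = 23 − 18/2 = 14, R_n = min(1.2×14×6×450, 2.4×16×6×450) = 45.36 kN/bolt; interior L_c = 53 − 18 = 35, R_n = 103.68 kN/bolt. φR_n = 0.75 × (1×45.36 + 3×103.68) = 267.3 kN.
Tension rupture (net): A_n = (109 − 1×20)×6 = 534 mm² (U = 1.0, A_e = A_n). φR_n = 0.75 × 450 × 534 = 180.2 kN.
Governing: min(349.2, 267.3, 180.2) = 180.2 kN → net-section rupture.

180.2 kN (net-section rupture governs)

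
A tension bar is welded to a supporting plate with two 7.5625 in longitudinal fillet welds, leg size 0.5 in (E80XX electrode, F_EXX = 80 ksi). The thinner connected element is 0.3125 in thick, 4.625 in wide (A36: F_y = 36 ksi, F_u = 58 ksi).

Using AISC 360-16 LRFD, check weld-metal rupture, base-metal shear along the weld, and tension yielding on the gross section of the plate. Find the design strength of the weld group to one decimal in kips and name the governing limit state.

46.8 kips (gross-section yield governs)

Weld metal: throat = 0.707×0.5 = 0.3535 in, L = 2×7.5625 = 15.125 in. φR_n = 0.75 × 0.6 × 80 × 0.3535 × 15.125 = 192.5 kips.
Base metal shear (0.3125 in plate): yield φR_n = 1.0×0.6×36×0.3125×15.125 = 102.1 kips; rupture φR_n = 0.75×0.6×58×0.3125×15.125 = 123.4 kips; take 102.1 kips (yield).
Tension yield (gross): A_g = 4.625×0.3125 = 1.4453 in². φR_n = 0.90 × 36 × 1.4453 = 46.8 kips.
Governing: min(192.5, 102.1, 46.8) = 46.8 kips → gross-section yield.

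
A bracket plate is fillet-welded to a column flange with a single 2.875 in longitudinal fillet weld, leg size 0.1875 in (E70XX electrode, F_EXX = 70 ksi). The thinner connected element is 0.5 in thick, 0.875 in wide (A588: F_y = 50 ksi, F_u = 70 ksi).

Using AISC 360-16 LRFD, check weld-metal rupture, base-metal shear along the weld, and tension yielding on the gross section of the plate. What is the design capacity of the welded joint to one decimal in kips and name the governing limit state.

12.0 kips (weld metal governs)

Weld metal: throat = 0.707×0.1875 = 0.13256 in, L = 2.875 in. φR_n = 0.75 × 0.6 × 70 × 0.13256 × 2.875 = 12.0 kips.
Base metal shear (0.5 in plate): yield φR_n = 1.0×0.6×50×0.5×2.875 = 43.1 kips; rupture φR_n = 0.75×0.6×70×0.5×2.875 = 45.3 kips; take 43.1 kips (yield).
Tension yield (gross): A_g = 0.875×0.5 = 0.4375 in². φR_n = 0.90 × 50 × 0.4375 = 19.7 kips.
Governing: min(12.0, 43.1, 19.7) = 12.0 kips → weld metal.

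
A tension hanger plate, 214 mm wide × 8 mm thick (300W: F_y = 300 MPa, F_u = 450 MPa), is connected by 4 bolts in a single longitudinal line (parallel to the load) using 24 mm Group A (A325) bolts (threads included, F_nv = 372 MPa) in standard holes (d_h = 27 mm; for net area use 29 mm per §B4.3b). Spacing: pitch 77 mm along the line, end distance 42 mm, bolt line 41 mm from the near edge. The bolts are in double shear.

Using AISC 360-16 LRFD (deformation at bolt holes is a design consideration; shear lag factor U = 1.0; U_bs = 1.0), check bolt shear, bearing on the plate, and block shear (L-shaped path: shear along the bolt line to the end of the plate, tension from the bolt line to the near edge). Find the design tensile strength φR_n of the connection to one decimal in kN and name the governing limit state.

349.4 kN (block shear governs)

Bolt shear: A_b = π(24)²/4 = 452.39 mm². φR_n = 0.75 × 372 × 452.39 × 4 × 2 = 1009.7 kN.
Bearing (8 mm plate, F_u = 450 MPa): end bolts L_c = 42 − 27/2 = 28.5, R_n = min(1.2×28.5×8×450, 2.4×24×8×450) = 123.12 kN/bolt; interior L_c = 77 − 27 = 50, R_n = 207.36 kN/bolt. φR_n = 0.75 × (1×123.12 + 3×207.36) = 558.9 kN.
Block shear: shear path 1×[42+3×77] = 1×273 mm, A_gv = 2184, A_nv = 1×(273 − 3.5×29)×8 = 1372 mm²; tension to near edge: (41 − 0.5×29)×8 = 212 mm². R_n = min(0.6×450×1372, 0.6×300×2184) + 1.0×450×212 = min(370.44, 393.12) + 95.4 = 465.84 kN. φR_n = 0.75 × 465.84 = 349.4 kN.
Governing: min(1009.7, 558.9, 349.4) = 349.4 kN → block shear.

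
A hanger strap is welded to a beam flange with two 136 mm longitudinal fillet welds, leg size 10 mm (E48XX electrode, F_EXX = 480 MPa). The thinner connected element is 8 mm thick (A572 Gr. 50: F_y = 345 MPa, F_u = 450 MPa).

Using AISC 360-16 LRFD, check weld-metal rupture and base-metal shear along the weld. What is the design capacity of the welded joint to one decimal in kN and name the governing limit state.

Weld metal: throat = 0.707×10 = 7.07 mm, L = 2×136 = 272 mm. φR_n = 0.75 × 0.6 × 480 × 7.07 × 272 = 415.4 kN.
Base metal shear (8 mm plate): yield φR_n = 1.0×0.6×345×8×272 = 450.4 kN; rupture φR_n = 0.75×0.6×450×8×272 = 440.6 kN; take 440.6 kN (rupture).
Governing: min(415.4, 440.6) = 415.4 kN → weld metal.

415.4 kN (weld metal governs)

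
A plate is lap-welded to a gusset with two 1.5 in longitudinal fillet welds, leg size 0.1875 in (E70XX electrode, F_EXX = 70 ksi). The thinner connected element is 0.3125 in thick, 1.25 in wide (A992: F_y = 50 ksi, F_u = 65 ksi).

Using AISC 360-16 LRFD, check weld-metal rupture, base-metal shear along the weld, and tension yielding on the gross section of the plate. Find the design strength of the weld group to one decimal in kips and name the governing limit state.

Weld metal: throat = 0.707×0.1875 = 0.13256 in, L = 2×1.5 = 3 in. φR_n = 0.75 × 0.6 × 70 × 0.13256 × 3 = 12.5 kips.
Base metal shear (0.3125 in plate): yield φR_n = 1.0×0.6×50×0.3125×3 = 28.1 kips; rupture φR_n = 0.75×0.6×65×0.3125×3 = 27.4 kips; take 27.4 kips (rupture).
Tension yield (gross): A_g = 1.25×0.3125 = 0.39063 in². φR_n = 0.90 × 50 × 0.39063 = 17.6 kips.
Governing: min(12.5, 27.4, 17.6) = 12.5 kips → weld metal.

12.5 kips (weld metal governs)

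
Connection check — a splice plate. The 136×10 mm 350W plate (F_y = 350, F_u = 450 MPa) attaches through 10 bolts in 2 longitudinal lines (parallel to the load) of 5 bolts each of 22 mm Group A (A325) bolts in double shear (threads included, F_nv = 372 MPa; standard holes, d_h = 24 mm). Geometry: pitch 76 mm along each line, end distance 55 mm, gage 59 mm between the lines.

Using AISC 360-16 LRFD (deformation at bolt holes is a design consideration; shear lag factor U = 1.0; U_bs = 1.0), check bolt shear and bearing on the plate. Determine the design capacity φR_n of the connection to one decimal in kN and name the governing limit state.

1773.9 kN (bearing governs)

Bolt shear: A_b = π(22)²/4 = 380.13 mm². φR_n = 0.75 × 372 × 380.13 × 10 × 2 = 2121.1 kN.
Bearing (10 mm plate, F_u = 450 MPa): end bolts L_c = 55 − 24/2 = 43, R_n = min(1.2×43×10×450, 2.4×22×10×450) = 232.2 kN/bolt; interior L_c = 76 − 24 = 52, R_n = 237.6 kN/bolt. φR_n = 0.75 × (2×232.2 + 8×237.6) = 1773.9 kN.
Governing: min(2121.1, 1773.9) = 1773.9 kN → bearing.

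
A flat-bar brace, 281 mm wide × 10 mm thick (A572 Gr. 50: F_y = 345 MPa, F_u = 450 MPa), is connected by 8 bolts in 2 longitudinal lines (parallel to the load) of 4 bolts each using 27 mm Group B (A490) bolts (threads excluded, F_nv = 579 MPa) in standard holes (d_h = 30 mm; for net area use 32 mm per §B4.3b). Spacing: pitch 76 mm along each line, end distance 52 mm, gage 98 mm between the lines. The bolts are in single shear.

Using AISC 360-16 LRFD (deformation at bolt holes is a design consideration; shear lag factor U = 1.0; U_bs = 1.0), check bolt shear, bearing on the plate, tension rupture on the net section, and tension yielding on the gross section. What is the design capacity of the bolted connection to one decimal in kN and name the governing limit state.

732.4 kN (net-section rupture governs)

Bolt shear: A_b = π(27)²/4 = 572.56 mm². φR_n = 0.75 × 579 × 572.56 × 8 × 1 = 1989.1 kN.
Bearing (10 mm plate, F_u = 450 MPa): end bolts L_c = 52 − 30/2 = 37, R_n = min(1.2×37×10×450, 2.4×27×10×450) = 199.8 kN/bolt; interior L_c = 76 − 30 = 46, R_n = 248.4 kN/bolt. φR_n = 0.75 × (2×199.8 + 6×248.4) = 1417.5 kN.
Tension rupture (net): A_n = (281 − 2×32)×10 = 2170 mm² (U = 1.0, A_e = A_n). φR_n = 0.75 × 450 × 2170 = 732.4 kN.
Tension yield (gross): A_g = 281×10 = 2810 mm². φR_n = 0.90 × 345 × 2810 = 872.5 kN.
Governing: min(1989.1, 1417.5, 732.4, 872.5) = 732.4 kN → net-section rupture.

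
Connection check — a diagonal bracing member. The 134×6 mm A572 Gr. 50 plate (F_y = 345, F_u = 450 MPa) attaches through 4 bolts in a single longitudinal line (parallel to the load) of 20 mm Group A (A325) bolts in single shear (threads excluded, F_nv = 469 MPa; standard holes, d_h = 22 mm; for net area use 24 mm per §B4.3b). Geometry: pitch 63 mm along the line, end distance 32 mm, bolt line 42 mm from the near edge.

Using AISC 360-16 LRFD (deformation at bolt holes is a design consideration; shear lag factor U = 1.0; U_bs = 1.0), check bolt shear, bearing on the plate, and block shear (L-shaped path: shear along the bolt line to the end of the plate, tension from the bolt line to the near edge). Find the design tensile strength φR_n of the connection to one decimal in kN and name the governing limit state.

Bolt shear: A_b = π(20)²/4 = 314.16 mm². φR_n = 0.75 × 469 × 314.16 × 4 × 1 = 442.0 kN.
Bearing (6 mm plate, F_u = 450 MPa): end bolts L_c = 32 − 22/2 = 21, R_n = min(1.2×21×6×450, 2.4×20×6×450) = 68.04 kN/bolt; interior L_c = 63 − 22 = 41, R_n = 129.6 kN/bolt. φR_n = 0.75 × (1×68.04 + 3×129.6) = 342.6 kN.
Block shear: shear path 1×[32+3×63] = 1×221 mm, A_gv = 1326, A_nv = 1×(221 − 3.5×24)×6 = 822 mm²; tension to near edge: (42 − 0.5×24)×6 = 180 mm². R_n = min(0.6×450×822, 0.6×345×1326) + 1.0×450×180 = min(221.94, 274.48) + 81 = 302.94 kN. φR_n = 0.75 × 302.94 = 227.2 kN.
Governing: min(442.0, 342.6, 227.2) = 227.2 kN → block shear.

227.2 kN (block shear governs)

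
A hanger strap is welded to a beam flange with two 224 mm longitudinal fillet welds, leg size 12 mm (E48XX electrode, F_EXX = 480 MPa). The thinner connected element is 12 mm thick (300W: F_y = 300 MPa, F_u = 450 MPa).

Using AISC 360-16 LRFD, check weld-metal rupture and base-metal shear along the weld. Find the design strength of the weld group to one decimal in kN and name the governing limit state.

821.0 kN (weld metal governs)

Weld metal: throat = 0.707×12 = 8.484 mm, L = 2×224 = 448 mm. φR_n = 0.75 × 0.6 × 480 × 8.484 × 448 = 821.0 kN.
Base metal shear (12 mm plate): yield φR_n = 1.0×0.6×300×12×448 = 967.7 kN; rupture φR_n = 0.75×0.6×450×12×448 = 1088.6 kN; take 967.7 kN (yield).
Governing: min(821.0, 967.7) = 821.0 kN → weld metal.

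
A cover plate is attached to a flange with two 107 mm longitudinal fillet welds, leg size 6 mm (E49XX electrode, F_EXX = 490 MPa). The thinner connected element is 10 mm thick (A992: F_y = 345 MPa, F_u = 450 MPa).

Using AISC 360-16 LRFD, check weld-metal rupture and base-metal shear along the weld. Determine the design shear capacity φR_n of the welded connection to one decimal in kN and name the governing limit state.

200.2 kN (weld metal governs)

Weld metal: throat = 0.707×6 = 4.242 mm, L = 2×107 = 214 mm. φR_n = 0.75 × 0.6 × 490 × 4.242 × 214 = 200.2 kN.
Base metal shear (10 mm plate): yield φR_n = 1.0×0.6×345×10×214 = 443.0 kN; rupture φR_n = 0.75×0.6×450×10×214 = 433.4 kN; take 433.4 kN (rupture).
Governing: min(200.2, 433.4) = 200.2 kN → weld metal.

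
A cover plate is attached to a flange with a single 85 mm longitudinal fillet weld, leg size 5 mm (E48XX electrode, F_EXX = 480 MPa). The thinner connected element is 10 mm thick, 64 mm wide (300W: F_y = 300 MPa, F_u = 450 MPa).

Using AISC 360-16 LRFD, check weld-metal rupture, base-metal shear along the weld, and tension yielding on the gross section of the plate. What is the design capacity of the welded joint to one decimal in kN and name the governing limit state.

Weld metal: throat = 0.707×5 = 3.535 mm, L = 85 mm. φR_n = 0.75 × 0.6 × 480 × 3.535 × 85 = 64.9 kN.
Base metal shear (10 mm plate): yield φR_n = 1.0×0.6×300×10×85 = 153.0 kN; rupture φR_n = 0.75×0.6×450×10×85 = 172.1 kN; take 153.0 kN (yield).
Tension yield (gross): A_g = 64×10 = 640 mm². φR_n = 0.90 × 300 × 640 = 172.8 kN.
Governing: min(64.9, 153.0, 172.8) = 64.9 kN → weld metal.

64.9 kN (weld metal governs)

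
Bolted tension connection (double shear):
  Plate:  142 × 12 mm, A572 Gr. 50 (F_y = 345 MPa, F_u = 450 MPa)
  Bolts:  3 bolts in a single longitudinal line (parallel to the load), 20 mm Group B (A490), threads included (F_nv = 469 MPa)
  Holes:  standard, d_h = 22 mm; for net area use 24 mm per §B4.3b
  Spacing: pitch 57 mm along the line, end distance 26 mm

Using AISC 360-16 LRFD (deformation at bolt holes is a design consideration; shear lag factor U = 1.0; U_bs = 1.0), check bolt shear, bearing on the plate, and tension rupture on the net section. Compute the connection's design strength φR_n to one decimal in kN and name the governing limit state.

413.1 kN (bearing governs)

Bolt shear: A_b = π(20)²/4 = 314.16 mm². φR_n = 0.75 × 469 × 314.16 × 3 × 2 = 663.0 kN.
Bearing (12 mm plate, F_u = 450 MPa): end bolts L_c = 26 − 22/2 = 15, R_n = min(1.2×15×12×450, 2.4×20×12×450) = 97.2 kN/bolt; interior L_c = 57 − 22 = 35, R_n = 226.8 kN/bolt. φR_n = 0.75 × (1×97.2 + 2×226.8) = 413.1 kN.
Tension rupture (net): A_n = (142 − 1×24)×12 = 1416 mm² (U = 1.0, A_e = A_n). φR_n = 0.75 × 450 × 1416 = 477.9 kN.
Governing: min(663.0, 413.1, 477.9) = 413.1 kN → bearing.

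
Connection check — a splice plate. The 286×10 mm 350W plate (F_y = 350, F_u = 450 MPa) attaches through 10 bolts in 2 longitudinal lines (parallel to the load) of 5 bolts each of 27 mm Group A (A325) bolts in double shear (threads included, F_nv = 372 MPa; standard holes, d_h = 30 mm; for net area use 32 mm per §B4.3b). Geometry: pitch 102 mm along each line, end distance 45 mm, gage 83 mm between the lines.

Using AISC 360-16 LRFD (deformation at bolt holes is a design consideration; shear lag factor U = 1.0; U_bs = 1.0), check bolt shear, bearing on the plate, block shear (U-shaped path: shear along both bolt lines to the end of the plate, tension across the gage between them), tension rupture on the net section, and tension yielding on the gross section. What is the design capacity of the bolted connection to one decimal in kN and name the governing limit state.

Bolt shear: A_b = π(27)²/4 = 572.56 mm². φR_n = 0.75 × 372 × 572.56 × 10 × 2 = 3194.9 kN.
Bearing (10 mm plate, F_u = 450 MPa): end bolts L_c = 45 − 30/2 = 30, R_n = min(1.2×30×10×450, 2.4×27×10×450) = 162 kN/bolt; interior L_c = 102 − 30 = 72, R_n = 291.6 kN/bolt. φR_n = 0.75 × (2×162 + 8×291.6) = 1992.6 kN.
Block shear: shear path 2×[45+4×102] = 2×453 mm, A_gv = 9060, A_nv = 2×(453 − 4.5×32)×10 = 6180 mm²; tension across gage: (83 − 1×32)×10 = 510 mm². R_n = min(0.6×450×6180, 0.6×350×9060) + 1.0×450×510 = min(1668.6, 1902.6) + 229.5 = 1898.1 kN. φR_n = 0.75 × 1898.1 = 1423.6 kN.
Tension rupture (net): A_n = (286 − 2×32)×10 = 2220 mm² (U = 1.0, A_e = A_n). φR_n = 0.75 × 450 × 2220 = 749.3 kN.
Tension yield (gross): A_g = 286×10 = 2860 mm². φR_n = 0.90 × 350 × 2860 = 900.9 kN.
Governing: min(3194.9, 1992.6, 1423.6, 749.3, 900.9) = 749.3 kN → net-section rupture.

749.3 kN (net-section rupture governs)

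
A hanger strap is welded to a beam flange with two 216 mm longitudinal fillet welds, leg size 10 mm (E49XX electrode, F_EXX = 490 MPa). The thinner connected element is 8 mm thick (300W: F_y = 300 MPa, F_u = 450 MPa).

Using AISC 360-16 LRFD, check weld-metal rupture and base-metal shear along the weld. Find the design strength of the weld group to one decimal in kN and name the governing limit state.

Weld metal: throat = 0.707×10 = 7.07 mm, L = 2×216 = 432 mm. φR_n = 0.75 × 0.6 × 490 × 7.07 × 432 = 673.5 kN.
Base metal shear (8 mm plate): yield φR_n = 1.0×0.6×300×8×432 = 622.1 kN; rupture φR_n = 0.75×0.6×450×8×432 = 699.8 kN; take 622.1 kN (yield).
Governing: min(673.5, 622.1) = 622.1 kN → base-metal shear.

622.1 kN (base-metal shear governs)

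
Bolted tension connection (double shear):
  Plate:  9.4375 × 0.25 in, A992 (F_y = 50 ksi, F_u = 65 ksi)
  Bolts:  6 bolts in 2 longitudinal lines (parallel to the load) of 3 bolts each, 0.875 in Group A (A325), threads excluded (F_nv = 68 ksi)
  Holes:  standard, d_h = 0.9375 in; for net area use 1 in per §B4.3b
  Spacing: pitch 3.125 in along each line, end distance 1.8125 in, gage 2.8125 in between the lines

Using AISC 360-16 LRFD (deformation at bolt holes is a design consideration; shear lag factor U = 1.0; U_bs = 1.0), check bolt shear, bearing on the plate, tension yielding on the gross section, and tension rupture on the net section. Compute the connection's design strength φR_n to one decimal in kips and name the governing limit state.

Bolt shear: A_b = π(0.875)²/4 = 0.60132 in². φR_n = 0.75 × 68 × 0.60132 × 6 × 2 = 368.0 kips.
Bearing (0.25 in plate, F_u = 65 ksi): end bolts L_c = 1.8125 − 0.9375/2 = 1.34375, R_n = min(1.2×1.34375×0.25×65, 2.4×0.875×0.25×65) = 26.203 kips/bolt; interior L_c = 3.125 − 0.9375 = 2.1875, R_n = 34.125 kips/bolt. φR_n = 0.75 × (2×26.203 + 4×34.125) = 141.7 kips.
Tension yield (gross): A_g = 9.4375×0.25 = 2.3594 in². φR_n = 0.90 × 50 × 2.3594 = 106.2 kips.
Tension rupture (net): A_n = (9.4375 − 2×1)×0.25 = 1.8594 in² (U = 1.0, A_e = A_n). φR_n = 0.75 × 65 × 1.8594 = 90.6 kips.
Governing: min(368.0, 141.7, 106.2, 90.6) = 90.6 kips → net-section rupture.

90.6 kips (net-section rupture governs)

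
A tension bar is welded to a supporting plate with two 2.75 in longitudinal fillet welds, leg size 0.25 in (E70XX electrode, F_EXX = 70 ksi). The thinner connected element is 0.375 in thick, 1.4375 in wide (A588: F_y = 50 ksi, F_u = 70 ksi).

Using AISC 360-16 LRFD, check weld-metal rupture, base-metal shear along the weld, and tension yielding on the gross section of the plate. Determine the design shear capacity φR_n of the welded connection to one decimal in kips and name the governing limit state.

24.3 kips (gross-section yield governs)

Weld metal: throat = 0.707×0.25 = 0.17675 in, L = 2×2.75 = 5.5 in. φR_n = 0.75 × 0.6 × 70 × 0.17675 × 5.5 = 30.6 kips.
Base metal shear (0.375 in plate): yield φR_n = 1.0×0.6×50×0.375×5.5 = 61.9 kips; rupture φR_n = 0.75×0.6×70×0.375×5.5 = 65.0 kips; take 61.9 kips (yield).
Tension yield (gross): A_g = 1.4375×0.375 = 0.53906 in². φR_n = 0.90 × 50 × 0.53906 = 24.3 kips.
Governing: min(30.6, 61.9, 24.3) = 24.3 kips → gross-section yield.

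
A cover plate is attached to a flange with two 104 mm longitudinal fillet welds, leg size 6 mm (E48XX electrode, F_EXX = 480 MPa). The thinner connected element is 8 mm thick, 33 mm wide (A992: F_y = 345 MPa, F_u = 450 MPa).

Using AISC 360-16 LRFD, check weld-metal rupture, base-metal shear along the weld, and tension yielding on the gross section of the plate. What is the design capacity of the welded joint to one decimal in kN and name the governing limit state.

82.0 kN (gross-section yield governs)

Weld metal: throat = 0.707×6 = 4.242 mm, L = 2×104 = 208 mm. φR_n = 0.75 × 0.6 × 480 × 4.242 × 208 = 190.6 kN.
Base metal shear (8 mm plate): yield φR_n = 1.0×0.6×345×8×208 = 344.4 kN; rupture φR_n = 0.75×0.6×450×8×208 = 337.0 kN; take 337.0 kN (rupture).
Tension yield (gross): A_g = 33×8 = 264 mm². φR_n = 0.90 × 345 × 264 = 82.0 kN.
Governing: min(190.6, 337.0, 82.0) = 82.0 kN → gross-section yield.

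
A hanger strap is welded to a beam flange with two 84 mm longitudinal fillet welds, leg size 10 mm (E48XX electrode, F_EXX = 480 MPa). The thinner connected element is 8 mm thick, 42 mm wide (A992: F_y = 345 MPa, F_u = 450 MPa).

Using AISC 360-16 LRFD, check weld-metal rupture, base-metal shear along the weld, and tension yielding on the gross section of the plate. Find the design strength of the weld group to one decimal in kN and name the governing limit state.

104.3 kN (gross-section yield governs)

Weld metal: throat = 0.707×10 = 7.07 mm, L = 2×84 = 168 mm. φR_n = 0.75 × 0.6 × 480 × 7.07 × 168 = 256.6 kN.
Base metal shear (8 mm plate): yield φR_n = 1.0×0.6×345×8×168 = 278.2 kN; rupture φR_n = 0.75×0.6×450×8×168 = 272.2 kN; take 272.2 kN (rupture).
Tension yield (gross): A_g = 42×8 = 336 mm². φR_n = 0.90 × 345 × 336 = 104.3 kN.
Governing: min(256.6, 272.2, 104.3) = 104.3 kN → gross-section yield.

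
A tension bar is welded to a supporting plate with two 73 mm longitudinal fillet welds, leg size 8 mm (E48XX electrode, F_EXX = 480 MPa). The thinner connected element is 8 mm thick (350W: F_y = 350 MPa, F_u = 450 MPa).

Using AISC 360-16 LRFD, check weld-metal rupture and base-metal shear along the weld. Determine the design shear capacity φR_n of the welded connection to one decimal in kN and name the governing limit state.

178.4 kN (weld metal governs)

Weld metal: throat = 0.707×8 = 5.656 mm, L = 2×73 = 146 mm. φR_n = 0.75 × 0.6 × 480 × 5.656 × 146 = 178.4 kN.
Base metal shear (8 mm plate): yield φR_n = 1.0×0.6×350×8×146 = 245.3 kN; rupture φR_n = 0.75×0.6×450×8×146 = 236.5 kN; take 236.5 kN (rupture).
Governing: min(178.4, 236.5) = 178.4 kN → weld metal.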